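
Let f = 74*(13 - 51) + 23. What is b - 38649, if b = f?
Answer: -41438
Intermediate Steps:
f = -2789 (f = 74*(-38) + 23 = -2812 + 23 = -2789)
b = -2789
b - 38649 = -2789 - 38649 = -41438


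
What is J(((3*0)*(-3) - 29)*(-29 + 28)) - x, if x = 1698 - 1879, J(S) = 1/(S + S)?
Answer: 10499/58 ≈ 181.02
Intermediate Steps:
J(S) = 1/(2*S)
x = -181
J(((3*0)*(-3) - 29)*(-29 + 28)) - x = 1/(2*((((3*0)*(-3) - 29)*(-29 + 28)))) - 1*(-181) = 1/(2*(((0*(-3) - 29)*(-1)))) + 181 = 1/(2*(((0 - 29)*(-1)))) + 181 = 1/(2*((-29*(-1)))) + 181 = (1/2)/29 + 181 = (1/2)*(1/29) + 181 = 1/58 + 181 = 10499/58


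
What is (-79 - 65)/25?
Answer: -144/25 ≈ -5.7600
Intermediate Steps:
(-79 - 65)/25 = -144*1/25 = -144/25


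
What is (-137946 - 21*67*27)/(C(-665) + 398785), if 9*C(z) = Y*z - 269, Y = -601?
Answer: -527805/1329487 ≈ -0.39700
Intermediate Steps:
C(z) = -269/9 - 601*z/9 (C(z) = (-601*z - 269)/9 = (-269 - 601*z)/9 = -269/9 - 601*z/9)
(-137946 - 21*67*27)/(C(-665) + 398785) = (-137946 - 21*67*27)/((-269/9 - 601/9*(-665)) + 398785) = (-137946 - 1407*27)/((-269/9 + 399665/9) + 398785) = (-137946 - 37989)/(133132/3 + 398785) = -175935/1329487/3 = -175935*3/1329487 = -527805/1329487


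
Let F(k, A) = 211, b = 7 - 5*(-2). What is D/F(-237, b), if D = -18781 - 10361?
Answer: -29142/211 ≈ -138.11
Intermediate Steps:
D = -29142
b = 17 (b = 7 + 10 = 17)
D/F(-237, b) = -29142/211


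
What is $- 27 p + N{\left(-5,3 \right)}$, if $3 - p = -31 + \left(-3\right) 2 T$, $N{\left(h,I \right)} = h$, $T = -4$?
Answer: $-275$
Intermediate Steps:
$p = 10$ ($p = 3 - \left(-31 + \left(-3\right) 2 \left(-4\right)\right) = 3 - \left(-31 - -24\right) = 3 - \left(-31 + 24\right) = 3 - -7 = 3 + 7 = 10$)
$- 27 p + N{\left(-5,3 \right)} = \left(-27\right) 10 - 5 = -270 - 5 = -275$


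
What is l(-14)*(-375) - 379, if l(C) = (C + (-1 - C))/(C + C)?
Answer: -10987/28 ≈ -392.39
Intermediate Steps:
l(C) = -1/(2*C)
l(-14)*(-375) - 379 = -1/2/(-14)*(-375) - 379 = -1/2*(-1/14)*(-375) - 379 = (1/28)*(-375) - 379 = -375/28 - 379 = -10987/28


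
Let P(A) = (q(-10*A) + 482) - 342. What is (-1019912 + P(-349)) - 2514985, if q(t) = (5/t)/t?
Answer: -8610738747139/2436020 ≈ -3.5348e+6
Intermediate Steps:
q(t) = 5/t²
P(A) = 140 + 1/(20*A²) (P(A) = (5/(-10*A)² + 482) - 342 = (5*(1/(100*A²)) + 482) - 342 = (1/(20*A²) + 482) - 342 = (482 + 1/(20*A²)) - 342 = 140 + 1/(20*A²))
(-1019912 + P(-349)) - 2514985 = (-1019912 + (140 + (1/20)/(-349)²)) - 2514985 = (-1019912 + (140 + (1/20)*(1/121801))) - 2514985 = (-1019912 + (140 + 1/2436020)) - 2514985 = (-1019912 + 341042801/2436020) - 2514985 = -2484184987439/2436020 - 2514985 = -8610738747139/2436020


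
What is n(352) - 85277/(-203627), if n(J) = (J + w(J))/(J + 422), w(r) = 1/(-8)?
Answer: 1101245189/1260858384 ≈ 0.87341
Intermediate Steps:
w(r) = -1/8
n(J) = (-1/8 + J)/(422 + J) (n(J) = (J - 1/8)/(J + 422) = (-1/8 + J)/(422 + J))
n(352) - 85277/(-203627) = (-1/8 + 352)/(422 + 352) - 85277/(-203627) = (2815/8)/774 - 85277*(-1/203627) = (1/774)*(2815/8) + 85277/203627 = 2815/6192 + 85277/203627 = 1101245189/1260858384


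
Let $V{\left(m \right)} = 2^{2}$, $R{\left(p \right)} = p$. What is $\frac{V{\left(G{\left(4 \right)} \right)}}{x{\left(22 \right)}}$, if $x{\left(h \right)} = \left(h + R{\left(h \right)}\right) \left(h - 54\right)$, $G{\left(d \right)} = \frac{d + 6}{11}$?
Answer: $- \frac{1}{352} \approx -0.0028409$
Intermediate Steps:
$G{\left(d \right)} = \frac{6}{11} + \frac{d}{11}$ ($G{\left(d \right)} = \left(6 + d\right) \frac{1}{11} = \frac{6}{11} + \frac{d}{11}$)
$V{\left(m \right)} = 4$
$x{\left(h \right)} = 2 h \left(-54 + h\right)$ ($x{\left(h \right)} = \left(h + h\right) \left(h - 54\right) = 2 h \left(-54 + h\right)$)
$\frac{V{\left(G{\left(4 \right)} \right)}}{x{\left(22 \right)}} = \frac{4}{2 \cdot 22 \left(-54 + 22\right)} = \frac{4}{2 \cdot 22 \left(-32\right)} = \frac{4}{-1408} = 4 \left(- \frac{1}{1408}\right) = - \frac{1}{352}$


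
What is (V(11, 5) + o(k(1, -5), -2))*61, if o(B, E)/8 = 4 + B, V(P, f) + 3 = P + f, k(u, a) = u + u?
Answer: 3721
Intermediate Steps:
k(u, a) = 2*u
V(P, f) = -3 + P + f (V(P, f) = -3 + (P + f) = -3 + P + f)
o(B, E) = 32 + 8*B (o(B, E) = 8*(4 + B) = 32 + 8*B)
(V(11, 5) + o(k(1, -5), -2))*61 = ((-3 + 11 + 5) + (32 + 8*(2*1)))*61 = (13 + (32 + 8*2))*61 = (13 + (32 + 16))*61 = (13 + 48)*61 = 61*61 = 3721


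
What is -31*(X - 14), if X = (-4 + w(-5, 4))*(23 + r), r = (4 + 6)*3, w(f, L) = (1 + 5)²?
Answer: -52142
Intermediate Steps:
w(f, L) = 36 (w(f, L) = 6² = 36)
r = 30 (r = 10*3 = 30)
X = 1696 (X = (-4 + 36)*(23 + 30) = 32*53 = 1696)
-31*(X - 14) = -31*(1696 - 14) = -31*1682 = -52142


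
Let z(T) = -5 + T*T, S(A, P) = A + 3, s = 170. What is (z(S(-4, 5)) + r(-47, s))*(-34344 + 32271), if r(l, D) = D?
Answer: -344118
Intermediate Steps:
S(A, P) = 3 + A
z(T) = -5 + T²
(z(S(-4, 5)) + r(-47, s))*(-34344 + 32271) = ((-5 + (3 - 4)²) + 170)*(-34344 + 32271) = ((-5 + (-1)²) + 170)*(-2073) = ((-5 + 1) + 170)*(-2073) = (-4 + 170)*(-2073) = 166*(-2073) = -344118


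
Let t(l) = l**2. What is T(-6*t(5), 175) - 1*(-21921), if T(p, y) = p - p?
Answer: 21921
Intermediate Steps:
T(p, y) = 0
T(-6*t(5), 175) - 1*(-21921) = 0 - 1*(-21921) = 0 + 21921 = 21921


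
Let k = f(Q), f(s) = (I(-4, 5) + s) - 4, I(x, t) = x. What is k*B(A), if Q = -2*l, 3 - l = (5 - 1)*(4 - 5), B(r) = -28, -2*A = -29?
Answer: 616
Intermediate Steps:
A = 29/2 (A = -½*(-29) = 29/2 ≈ 14.500)
l = 7 (l = 3 - (5 - 1)*(4 - 5) = 3 - 4*(-1) = 3 - 1*(-4) = 3 + 4 = 7)
Q = -14 (Q = -2*7 = -14)
f(s) = -8 + s (f(s) = (-4 + s) - 4 = -8 + s)
k = -22 (k = -8 - 14 = -22)
k*B(A) = -22*(-28) = 616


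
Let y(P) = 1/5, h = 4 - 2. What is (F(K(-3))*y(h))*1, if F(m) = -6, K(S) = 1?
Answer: -6/5 ≈ -1.2000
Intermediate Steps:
h = 2
y(P) = ⅕
(F(K(-3))*y(h))*1 = -6*⅕*1 = -6/5*1 = -6/5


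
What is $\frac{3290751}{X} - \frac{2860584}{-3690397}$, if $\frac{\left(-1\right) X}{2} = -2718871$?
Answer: $\frac{27699295379475}{20067426763574} \approx 1.3803$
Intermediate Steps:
$X = 5437742$ ($X = \left(-2\right) \left(-2718871\right) = 5437742$)
$\frac{3290751}{X} - \frac{2860584}{-3690397} = \frac{3290751}{5437742} - \frac{2860584}{-3690397} = 3290751 \cdot \frac{1}{5437742} - - \frac{2860584}{3690397} = \frac{3290751}{5437742} + \frac{2860584}{3690397} = \frac{27699295379475}{20067426763574}$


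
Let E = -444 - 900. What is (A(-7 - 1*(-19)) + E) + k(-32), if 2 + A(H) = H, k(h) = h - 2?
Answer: -1368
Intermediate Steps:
k(h) = -2 + h
E = -1344
A(H) = -2 + H
(A(-7 - 1*(-19)) + E) + k(-32) = ((-2 + (-7 - 1*(-19))) - 1344) + (-2 - 32) = ((-2 + (-7 + 19)) - 1344) - 34 = ((-2 + 12) - 1344) - 34 = (10 - 1344) - 34 = -1334 - 34 = -1368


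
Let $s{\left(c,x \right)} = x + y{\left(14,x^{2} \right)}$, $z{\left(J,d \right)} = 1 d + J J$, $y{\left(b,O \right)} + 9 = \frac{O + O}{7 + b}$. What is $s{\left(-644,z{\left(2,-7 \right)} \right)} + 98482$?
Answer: $\frac{689296}{7} \approx 98471.0$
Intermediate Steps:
$y{\left(b,O \right)} = -9 + \frac{2 O}{7 + b}$ ($y{\left(b,O \right)} = -9 + \frac{O + O}{7 + b} = -9 + \frac{2 O}{7 + b}$)
$z{\left(J,d \right)} = d + J^{2}$
$s{\left(c,x \right)} = -9 + x + \frac{2 x^{2}}{21}$ ($s{\left(c,x \right)} = x + \frac{-63 - 126 + 2 x^{2}}{7 + 14} = x + \frac{-63 - 126 + 2 x^{2}}{21} = x + \frac{-189 + 2 x^{2}}{21} = x + \left(-9 + \frac{2 x^{2}}{21}\right) = -9 + x + \frac{2 x^{2}}{21}$)
$s{\left(-644,z{\left(2,-7 \right)} \right)} + 98482 = \left(-9 - \left(7 - 2^{2}\right) + \frac{2 \left(-7 + 2^{2}\right)^{2}}{21}\right) + 98482 = \left(-9 + \left(-7 + 4\right) + \frac{2 \left(-7 + 4\right)^{2}}{21}\right) + 98482 = \left(-9 - 3 + \frac{2 \left(-3\right)^{2}}{21}\right) + 98482 = \left(-9 - 3 + \frac{2}{21} \cdot 9\right) + 98482 = \left(-9 - 3 + \frac{6}{7}\right) + 98482 = - \frac{78}{7} + 98482 = \frac{689296}{7}$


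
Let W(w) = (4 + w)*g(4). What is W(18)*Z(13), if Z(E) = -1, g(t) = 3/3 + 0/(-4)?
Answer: -22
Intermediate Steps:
g(t) = 1 (g(t) = 3*(1/3) + 0*(-1/4) = 1 + 0 = 1)
W(w) = 4 + w (W(w) = (4 + w)*1 = 4 + w)
W(18)*Z(13) = (4 + 18)*(-1) = 22*(-1) = -22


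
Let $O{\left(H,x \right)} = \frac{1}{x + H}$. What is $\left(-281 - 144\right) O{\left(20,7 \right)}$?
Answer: $- \frac{425}{27} \approx -15.741$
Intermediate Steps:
$O{\left(H,x \right)} = \frac{1}{H + x}$
$\left(-281 - 144\right) O{\left(20,7 \right)} = \frac{-281 - 144}{20 + 7} = - \frac{425}{27}$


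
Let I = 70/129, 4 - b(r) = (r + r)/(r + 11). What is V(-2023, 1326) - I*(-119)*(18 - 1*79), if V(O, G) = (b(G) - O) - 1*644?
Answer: -441181759/172473 ≈ -2558.0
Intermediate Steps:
b(r) = 4 - 2*r/(11 + r) (b(r) = 4 - (r + r)/(r + 11) = 4 - 2*r/(11 + r))
V(O, G) = -644 - O + 2*(22 + G)/(11 + G) (V(O, G) = (2*(22 + G)/(11 + G) - O) - 1*644 = (-O + 2*(22 + G)/(11 + G)) - 644 = -644 - O + 2*(22 + G)/(11 + G))
I = 70/129 (I = 70*(1/129) = 70/129 ≈ 0.54264)
V(-2023, 1326) - I*(-119)*(18 - 1*79) = (44 + 2*1326 - (11 + 1326)*(644 - 2023))/(11 + 1326) - (70/129)*(-119)*(18 - 1*79) = (44 + 2652 - 1*1337*(-1379))/1337 - (-8330)*(18 - 79)/129 = (44 + 2652 + 1843723)/1337 - (-8330)*(-61)/129 = (1/1337)*1846419 - 1*508130/129 = 1846419/1337 - 508130/129 = -441181759/172473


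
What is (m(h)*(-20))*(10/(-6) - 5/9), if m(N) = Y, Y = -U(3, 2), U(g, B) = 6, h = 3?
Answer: -800/3 ≈ -266.67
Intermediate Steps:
Y = -6 (Y = -1*6 = -6)
m(N) = -6
(m(h)*(-20))*(10/(-6) - 5/9) = (-6*(-20))*(10/(-6) - 5/9) = 120*(10*(-⅙) - 5*⅑) = 120*(-5/3 - 5/9) = 120*(-20/9) = -800/3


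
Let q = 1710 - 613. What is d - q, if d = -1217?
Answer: -2314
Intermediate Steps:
q = 1097
d - q = -1217 - 1*1097 = -1217 - 1097 = -2314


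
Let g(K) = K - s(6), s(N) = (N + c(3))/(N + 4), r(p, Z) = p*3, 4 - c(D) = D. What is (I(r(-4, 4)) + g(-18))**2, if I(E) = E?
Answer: 94249/100 ≈ 942.49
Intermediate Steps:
c(D) = 4 - D
r(p, Z) = 3*p
s(N) = (1 + N)/(4 + N) (s(N) = (N + (4 - 1*3))/(N + 4) = (N + (4 - 3))/(4 + N) = (N + 1)/(4 + N) = (1 + N)/(4 + N))
g(K) = -7/10 + K (g(K) = K - (1 + 6)/(4 + 6) = K - 7/10 = -7/10 + K)
(I(r(-4, 4)) + g(-18))**2 = (3*(-4) + (-7/10 - 18))**2 = (-12 - 187/10)**2 = (-307/10)**2 = 94249/100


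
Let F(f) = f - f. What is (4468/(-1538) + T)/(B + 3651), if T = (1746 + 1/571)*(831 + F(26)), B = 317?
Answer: 637099519099/1742344832 ≈ 365.66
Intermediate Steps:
F(f) = 0
T = 828479577/571 (T = (1746 + 1/571)*(831 + 0) = (1746 + 1/571)*831 = (996967/571)*831 = 828479577/571 ≈ 1.4509e+6)
(4468/(-1538) + T)/(B + 3651) = (4468/(-1538) + 828479577/571)/(317 + 3651) = (4468*(-1/1538) + 828479577/571)/3968 = (-2234/769 + 828479577/571)*(1/3968) = (637099519099/439099)*(1/3968) = 637099519099/1742344832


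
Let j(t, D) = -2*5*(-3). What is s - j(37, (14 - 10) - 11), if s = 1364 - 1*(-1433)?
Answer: 2767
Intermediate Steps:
j(t, D) = 30 (j(t, D) = -10*(-3) = 30)
s = 2797 (s = 1364 + 1433 = 2797)
s - j(37, (14 - 10) - 11) = 2797 - 1*30 = 2797 - 30 = 2767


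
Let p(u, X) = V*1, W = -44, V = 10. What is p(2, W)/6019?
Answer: 10/6019 ≈ 0.0016614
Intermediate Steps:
p(u, X) = 10 (p(u, X) = 10*1 = 10)
p(2, W)/6019 = 10/6019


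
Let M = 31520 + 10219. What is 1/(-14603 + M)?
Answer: 1/27136 ≈ 3.6851e-5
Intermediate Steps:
M = 41739
1/(-14603 + M) = 1/(-14603 + 41739) = 1/27136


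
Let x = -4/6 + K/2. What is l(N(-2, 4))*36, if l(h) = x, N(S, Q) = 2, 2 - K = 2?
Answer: -24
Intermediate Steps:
K = 0 (K = 2 - 1*2 = 2 - 2 = 0)
x = -2/3 (x = -4/6 + 0/2 = -4*1/6 + 0*(1/2) = -2/3 + 0 = -2/3 ≈ -0.66667)
l(h) = -2/3
l(N(-2, 4))*36 = -2/3*36 = -24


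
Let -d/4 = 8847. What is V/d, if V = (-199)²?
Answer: -39601/35388 ≈ -1.1191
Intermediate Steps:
d = -35388 (d = -4*8847 = -35388)
V = 39601
V/d = 39601/(-35388) = 39601*(-1/35388) = -39601/35388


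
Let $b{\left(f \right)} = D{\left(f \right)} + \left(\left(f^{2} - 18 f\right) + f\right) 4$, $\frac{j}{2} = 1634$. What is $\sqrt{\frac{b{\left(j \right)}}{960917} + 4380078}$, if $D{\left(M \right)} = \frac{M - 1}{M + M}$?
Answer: $\frac{\sqrt{43193866204087134976432510}}{3140276756} \approx 2092.9$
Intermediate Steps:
$j = 3268$ ($j = 2 \cdot 1634 = 3268$)
$D{\left(M \right)} = \frac{-1 + M}{2 M}$
$b{\left(f \right)} = - 68 f + 4 f^{2} + \frac{-1 + f}{2 f}$ ($b{\left(f \right)} = \frac{-1 + f}{2 f} + \left(\left(f^{2} - 18 f\right) + f\right) 4 = \frac{-1 + f}{2 f} + \left(f^{2} - 17 f\right) 4 = \frac{-1 + f}{2 f} + \left(- 68 f + 4 f^{2}\right) = - 68 f + 4 f^{2} + \frac{-1 + f}{2 f}$)
$\sqrt{\frac{b{\left(j \right)}}{960917} + 4380078} = \sqrt{\frac{\frac{1}{2} \cdot \frac{1}{3268} \left(-1 + 3268 + 8 \cdot 3268^{2} \left(-17 + 3268\right)\right)}{960917} + 4380078} = \sqrt{\frac{1}{2} \cdot \frac{1}{3268} \left(-1 + 3268 + 8 \cdot 10679824 \cdot 3251\right) \frac{1}{960917} + 4380078} = \sqrt{\frac{1}{2} \cdot \frac{1}{3268} \left(-1 + 3268 + 277760862592\right) \frac{1}{960917} + 4380078} = \sqrt{\frac{1}{2} \cdot \frac{1}{3268} \cdot 277760865859 \cdot \frac{1}{960917} + 4380078} = \sqrt{\frac{277760865859}{6536} \cdot \frac{1}{960917} + 4380078} = \sqrt{\frac{277760865859}{6280553512} + 4380078} = \sqrt{\frac{27509592026599795}{6280553512}} = \frac{\sqrt{43193866204087134976432510}}{3140276756}$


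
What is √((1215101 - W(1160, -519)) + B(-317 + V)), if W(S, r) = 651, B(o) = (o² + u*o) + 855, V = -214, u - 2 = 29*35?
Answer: √957239 ≈ 978.39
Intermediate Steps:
u = 1017 (u = 2 + 29*35 = 2 + 1015 = 1017)
B(o) = 855 + o² + 1017*o (B(o) = (o² + 1017*o) + 855 = 855 + o² + 1017*o)
√((1215101 - W(1160, -519)) + B(-317 + V)) = √((1215101 - 1*651) + (855 + (-317 - 214)² + 1017*(-317 - 214))) = √((1215101 - 651) + (855 + (-531)² + 1017*(-531))) = √(1214450 + (855 + 281961 - 540027)) = √(1214450 - 257211) = √957239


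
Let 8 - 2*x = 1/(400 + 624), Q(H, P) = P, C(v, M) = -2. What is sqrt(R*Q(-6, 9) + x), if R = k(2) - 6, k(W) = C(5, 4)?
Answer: I*sqrt(278530)/64 ≈ 8.2462*I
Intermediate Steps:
k(W) = -2
R = -8 (R = -2 - 6 = -8)
x = 8191/2048 (x = 4 - 1/(2*(400 + 624)) = 4 - 1/2/1024 = 4 - 1/2*1/1024 = 4 - 1/2048 = 8191/2048 ≈ 3.9995)
sqrt(R*Q(-6, 9) + x) = sqrt(-8*9 + 8191/2048) = sqrt(-72 + 8191/2048) = sqrt(-139265/2048) = I*sqrt(278530)/64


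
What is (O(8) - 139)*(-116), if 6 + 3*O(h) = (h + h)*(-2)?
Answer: 52780/3 ≈ 17593.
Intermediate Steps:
O(h) = -2 - 4*h/3 (O(h) = -2 + ((h + h)*(-2))/3 = -2 + ((2*h)*(-2))/3 = -2 + (-4*h)/3 = -2 - 4*h/3)
(O(8) - 139)*(-116) = ((-2 - 4/3*8) - 139)*(-116) = ((-2 - 32/3) - 139)*(-116) = (-38/3 - 139)*(-116) = -455/3*(-116) = 52780/3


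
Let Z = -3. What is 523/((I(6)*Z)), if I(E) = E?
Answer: -523/18 ≈ -29.056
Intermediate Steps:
523/((I(6)*Z)) = 523/((6*(-3))) = 523/(-18) = 523*(-1/18) = -523/18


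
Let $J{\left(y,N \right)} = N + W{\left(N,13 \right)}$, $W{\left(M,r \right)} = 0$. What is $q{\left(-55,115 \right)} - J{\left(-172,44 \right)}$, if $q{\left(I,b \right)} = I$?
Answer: $-99$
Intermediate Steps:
$J{\left(y,N \right)} = N$ ($J{\left(y,N \right)} = N + 0 = N$)
$q{\left(-55,115 \right)} - J{\left(-172,44 \right)} = -55 - 44 = -99$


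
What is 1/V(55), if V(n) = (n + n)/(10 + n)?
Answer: 13/22 ≈ 0.59091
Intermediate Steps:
V(n) = 2*n/(10 + n) (V(n) = (2*n)/(10 + n) = 2*n/(10 + n))
1/V(55) = 1/(2*55/(10 + 55)) = 1/(2*55/65) = 1/(2*55*(1/65)) = 1/(22/13) = 13/22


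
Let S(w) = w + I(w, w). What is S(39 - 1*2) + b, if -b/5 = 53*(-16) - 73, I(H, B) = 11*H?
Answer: 5049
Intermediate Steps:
b = 4605 (b = -5*(53*(-16) - 73) = -5*(-848 - 73) = -5*(-921) = 4605)
S(w) = 12*w (S(w) = w + 11*w = 12*w)
S(39 - 1*2) + b = 12*(39 - 1*2) + 4605 = 12*(39 - 2) + 4605 = 12*37 + 4605 = 444 + 4605 = 5049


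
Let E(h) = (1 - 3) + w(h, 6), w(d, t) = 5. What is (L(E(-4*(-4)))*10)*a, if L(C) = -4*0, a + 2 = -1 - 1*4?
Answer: 0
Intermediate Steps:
E(h) = 3 (E(h) = (1 - 3) + 5 = -2 + 5 = 3)
a = -7 (a = -2 + (-1 - 1*4) = -2 + (-1 - 4) = -2 - 5 = -7)
L(C) = 0
(L(E(-4*(-4)))*10)*a = (0*10)*(-7) = 0*(-7) = 0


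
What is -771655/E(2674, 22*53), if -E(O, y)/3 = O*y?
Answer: 771655/9353652 ≈ 0.082498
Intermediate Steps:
E(O, y) = -3*O*y
-771655/E(2674, 22*53) = -771655/((-3*2674*22*53)) = -771655/((-3*2674*1166)) = -771655/(-9353652) = -771655*(-1/9353652) = 771655/9353652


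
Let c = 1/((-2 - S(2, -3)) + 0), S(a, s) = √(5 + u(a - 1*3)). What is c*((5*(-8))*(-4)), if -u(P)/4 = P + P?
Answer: 320/9 - 160*√13/9 ≈ -28.543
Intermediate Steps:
u(P) = -8*P (u(P) = -4*(P + P) = -8*P)
S(a, s) = √(29 - 8*a) (S(a, s) = √(5 - 8*(a - 1*3)) = √(5 - 8*(a - 3)) = √(5 - 8*(-3 + a)) = √(5 + (24 - 8*a)) = √(29 - 8*a))
c = 1/(-2 - √13) (c = 1/((-2 - √(29 - 8*2)) + 0) = 1/((-2 - √(29 - 16)) + 0) = 1/((-2 - √13) + 0) = 1/(-2 - √13) ≈ -0.17839)
c*((5*(-8))*(-4)) = (2/9 - √13/9)*((5*(-8))*(-4)) = (2/9 - √13/9)*(-40*(-4)) = (2/9 - √13/9)*160 = 320/9 - 160*√13/9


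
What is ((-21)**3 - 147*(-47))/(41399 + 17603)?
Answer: -1176/29501 ≈ -0.039863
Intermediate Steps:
((-21)**3 - 147*(-47))/(41399 + 17603) = (-9261 + 6909)/59002 = -2352*1/59002 = -1176/29501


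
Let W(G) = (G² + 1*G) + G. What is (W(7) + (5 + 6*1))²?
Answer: 5476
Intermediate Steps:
W(G) = G² + 2*G (W(G) = (G² + G) + G = (G + G²) + G = G² + 2*G)
(W(7) + (5 + 6*1))² = (7*(2 + 7) + (5 + 6*1))² = (7*9 + (5 + 6))² = (63 + 11)² = 74² = 5476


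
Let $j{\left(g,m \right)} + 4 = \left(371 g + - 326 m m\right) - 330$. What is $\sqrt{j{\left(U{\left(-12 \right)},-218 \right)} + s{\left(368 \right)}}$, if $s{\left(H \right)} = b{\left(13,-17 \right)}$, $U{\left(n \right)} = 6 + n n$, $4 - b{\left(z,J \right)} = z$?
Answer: $i \sqrt{15437517} \approx 3929.1 i$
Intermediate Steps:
$b{\left(z,J \right)} = 4 - z$
$U{\left(n \right)} = 6 + n^{2}$
$j{\left(g,m \right)} = -334 - 326 m^{2} + 371 g$ ($j{\left(g,m \right)} = -4 - \left(330 - 371 g - - 326 m m\right) = -4 - \left(330 - 371 g + 326 m^{2}\right) = -334 - 326 m^{2} + 371 g$)
$s{\left(H \right)} = -9$ ($s{\left(H \right)} = 4 - 13 = -9$)
$\sqrt{j{\left(U{\left(-12 \right)},-218 \right)} + s{\left(368 \right)}} = \sqrt{\left(-334 - 326 \left(-218\right)^{2} + 371 \left(6 + \left(-12\right)^{2}\right)\right) - 9} = \sqrt{\left(-334 - 15492824 + 371 \left(6 + 144\right)\right) - 9} = \sqrt{\left(-334 - 15492824 + 371 \cdot 150\right) - 9} = \sqrt{\left(-334 - 15492824 + 55650\right) - 9} = \sqrt{-15437508 - 9} = \sqrt{-15437517} = i \sqrt{15437517}$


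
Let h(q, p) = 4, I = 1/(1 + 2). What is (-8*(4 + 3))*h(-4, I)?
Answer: -224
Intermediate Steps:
I = ⅓ (I = 1/3 = ⅓ ≈ 0.33333)
(-8*(4 + 3))*h(-4, I) = -8*(4 + 3)*4 = -8*7*4 = -56*4 = -224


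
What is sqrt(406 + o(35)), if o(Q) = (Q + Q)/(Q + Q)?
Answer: sqrt(407) ≈ 20.174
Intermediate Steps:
o(Q) = 1 (o(Q) = (2*Q)/((2*Q)) = (2*Q)*(1/(2*Q)) = 1)
sqrt(406 + o(35)) = sqrt(406 + 1) = sqrt(407)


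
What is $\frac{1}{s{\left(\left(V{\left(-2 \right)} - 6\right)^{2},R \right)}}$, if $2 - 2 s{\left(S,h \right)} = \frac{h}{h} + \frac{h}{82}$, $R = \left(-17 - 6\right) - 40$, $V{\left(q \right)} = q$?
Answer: $\frac{164}{145} \approx 1.131$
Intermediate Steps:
$R = -63$ ($R = -23 - 40 = -63$)
$s{\left(S,h \right)} = \frac{1}{2} - \frac{h}{164}$ ($s{\left(S,h \right)} = 1 - \frac{\frac{h}{h} + \frac{h}{82}}{2} = 1 - \frac{1 + h \frac{1}{82}}{2} = 1 - \frac{1 + \frac{h}{82}}{2} = 1 - \left(\frac{1}{2} + \frac{h}{164}\right) = \frac{1}{2} - \frac{h}{164}$)
$\frac{1}{s{\left(\left(V{\left(-2 \right)} - 6\right)^{2},R \right)}} = \frac{1}{\frac{1}{2} - - \frac{63}{164}} = \frac{1}{\frac{1}{2} + \frac{63}{164}} = \frac{1}{\frac{145}{164}} = \frac{164}{145}$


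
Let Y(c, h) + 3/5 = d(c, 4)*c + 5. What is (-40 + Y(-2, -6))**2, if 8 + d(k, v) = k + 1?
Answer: 7744/25 ≈ 309.76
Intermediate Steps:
d(k, v) = -7 + k (d(k, v) = -8 + (k + 1) = -8 + (1 + k) = -7 + k)
Y(c, h) = 22/5 + c*(-7 + c) (Y(c, h) = -3/5 + ((-7 + c)*c + 5) = -3/5 + (c*(-7 + c) + 5) = -3/5 + (5 + c*(-7 + c)) = 22/5 + c*(-7 + c))
(-40 + Y(-2, -6))**2 = (-40 + (22/5 - 2*(-7 - 2)))**2 = (-40 + (22/5 - 2*(-9)))**2 = (-40 + (22/5 + 18))**2 = (-40 + 112/5)**2 = (-88/5)**2 = 7744/25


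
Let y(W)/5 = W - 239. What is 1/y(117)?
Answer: -1/610 ≈ -0.0016393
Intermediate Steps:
y(W) = -1195 + 5*W (y(W) = 5*(W - 239) = 5*(-239 + W) = -1195 + 5*W)
1/y(117) = 1/(-1195 + 5*117) = 1/(-1195 + 585) = 1/(-610) = -1/610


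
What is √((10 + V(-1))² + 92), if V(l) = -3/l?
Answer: 3*√29 ≈ 16.155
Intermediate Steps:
√((10 + V(-1))² + 92) = √((10 - 3/(-1))² + 92) = √((10 - 3*(-1))² + 92) = √((10 + 3)² + 92) = √(13² + 92) = √(169 + 92) = √261 = 3*√29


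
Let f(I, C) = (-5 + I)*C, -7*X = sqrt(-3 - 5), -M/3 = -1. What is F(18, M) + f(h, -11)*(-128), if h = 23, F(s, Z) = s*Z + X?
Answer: 25398 - 2*I*sqrt(2)/7 ≈ 25398.0 - 0.40406*I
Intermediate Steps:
M = 3 (M = -3*(-1) = 3)
X = -2*I*sqrt(2)/7 (X = -sqrt(-3 - 5)/7 = -2*I*sqrt(2)/7 ≈ -0.40406*I)
F(s, Z) = Z*s - 2*I*sqrt(2)/7 (F(s, Z) = s*Z - 2*I*sqrt(2)/7 = Z*s - 2*I*sqrt(2)/7)
f(I, C) = C*(-5 + I)
F(18, M) + f(h, -11)*(-128) = (3*18 - 2*I*sqrt(2)/7) - 11*(-5 + 23)*(-128) = (54 - 2*I*sqrt(2)/7) - 11*18*(-128) = (54 - 2*I*sqrt(2)/7) - 198*(-128) = (54 - 2*I*sqrt(2)/7) + 25344 = 25398 - 2*I*sqrt(2)/7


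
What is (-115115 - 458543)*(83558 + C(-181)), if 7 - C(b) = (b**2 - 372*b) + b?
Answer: 9377587326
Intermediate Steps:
C(b) = 7 - b**2 + 371*b (C(b) = 7 - ((b**2 - 372*b) + b) = 7 - (b**2 - 371*b) = 7 + (-b**2 + 371*b) = 7 - b**2 + 371*b)
(-115115 - 458543)*(83558 + C(-181)) = (-115115 - 458543)*(83558 + (7 - 1*(-181)**2 + 371*(-181))) = -573658*(83558 + (7 - 1*32761 - 67151)) = -573658*(83558 + (7 - 32761 - 67151)) = -573658*(83558 - 99905) = -573658*(-16347) = 9377587326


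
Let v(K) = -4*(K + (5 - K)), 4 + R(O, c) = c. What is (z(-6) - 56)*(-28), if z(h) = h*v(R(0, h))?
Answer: -1792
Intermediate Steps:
R(O, c) = -4 + c
v(K) = -20 (v(K) = -4*5 = -20)
z(h) = -20*h (z(h) = h*(-20) = -20*h)
(z(-6) - 56)*(-28) = (-20*(-6) - 56)*(-28) = (120 - 56)*(-28) = 64*(-28) = -1792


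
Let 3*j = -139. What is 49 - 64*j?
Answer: 9043/3 ≈ 3014.3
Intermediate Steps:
j = -139/3 (j = (1/3)*(-139) = -139/3 ≈ -46.333)
49 - 64*j = 49 - 64*(-139/3) = 49 + 8896/3 = 9043/3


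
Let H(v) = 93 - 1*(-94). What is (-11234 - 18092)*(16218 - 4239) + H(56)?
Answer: -351295967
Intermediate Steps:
H(v) = 187 (H(v) = 93 + 94 = 187)
(-11234 - 18092)*(16218 - 4239) + H(56) = (-11234 - 18092)*(16218 - 4239) + 187 = -29326*11979 + 187 = -351296154 + 187 = -351295967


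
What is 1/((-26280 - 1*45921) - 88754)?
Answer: -1/160955 ≈ -6.2129e-6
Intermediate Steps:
1/((-26280 - 1*45921) - 88754) = 1/((-26280 - 45921) - 88754) = 1/(-72201 - 88754) = 1/(-160955) = -1/160955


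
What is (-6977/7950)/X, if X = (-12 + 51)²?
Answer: -6977/12091950 ≈ -0.00057700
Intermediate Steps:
X = 1521 (X = 39² = 1521)
(-6977/7950)/X = -6977/7950/1521 = -6977*1/7950*(1/1521) = -6977/7950*1/1521 = -6977/12091950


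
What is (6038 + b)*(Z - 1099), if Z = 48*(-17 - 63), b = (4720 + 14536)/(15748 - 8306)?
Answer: -111014031414/3721 ≈ -2.9834e+7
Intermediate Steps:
b = 9628/3721 (b = 19256/7442 = 19256*(1/7442) = 9628/3721 ≈ 2.5875)
Z = -3840 (Z = 48*(-80) = -3840)
(6038 + b)*(Z - 1099) = (6038 + 9628/3721)*(-3840 - 1099) = (22477026/3721)*(-4939) = -111014031414/3721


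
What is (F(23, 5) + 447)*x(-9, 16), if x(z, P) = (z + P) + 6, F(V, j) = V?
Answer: 6110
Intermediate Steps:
x(z, P) = 6 + P + z (x(z, P) = (P + z) + 6 = 6 + P + z)
(F(23, 5) + 447)*x(-9, 16) = (23 + 447)*(6 + 16 - 9) = 470*13 = 6110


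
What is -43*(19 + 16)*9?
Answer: -13545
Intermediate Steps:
-43*(19 + 16)*9 = -1505*9 = -43*315 = -13545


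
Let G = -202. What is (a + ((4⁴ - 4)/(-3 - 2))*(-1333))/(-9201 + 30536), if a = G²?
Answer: 539936/106675 ≈ 5.0615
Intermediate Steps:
a = 40804 (a = (-202)² = 40804)
(a + ((4⁴ - 4)/(-3 - 2))*(-1333))/(-9201 + 30536) = (40804 + ((4⁴ - 4)/(-3 - 2))*(-1333))/(-9201 + 30536) = (40804 + ((256 - 4)/(-5))*(-1333))/21335 = (40804 + (252*(-⅕))*(-1333))*(1/21335) = (40804 - 252/5*(-1333))*(1/21335) = (40804 + 335916/5)*(1/21335) = (539936/5)*(1/21335) = 539936/106675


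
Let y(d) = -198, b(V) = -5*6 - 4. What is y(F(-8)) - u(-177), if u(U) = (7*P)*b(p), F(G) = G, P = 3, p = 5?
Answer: 516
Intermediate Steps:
b(V) = -34 (b(V) = -30 - 4 = -34)
u(U) = -714 (u(U) = (7*3)*(-34) = 21*(-34) = -714)
y(F(-8)) - u(-177) = -198 - 1*(-714) = -198 + 714 = 516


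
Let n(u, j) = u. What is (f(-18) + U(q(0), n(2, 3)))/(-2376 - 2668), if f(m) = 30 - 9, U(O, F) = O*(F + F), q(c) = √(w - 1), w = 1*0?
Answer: -21/5044 - I/1261 ≈ -0.0041634 - 0.00079302*I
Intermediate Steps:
w = 0
q(c) = I (q(c) = √(0 - 1) = √(-1) = I)
U(O, F) = 2*F*O (U(O, F) = O*(2*F) = 2*F*O)
f(m) = 21
(f(-18) + U(q(0), n(2, 3)))/(-2376 - 2668) = (21 + 2*2*I)/(-2376 - 2668) = (21 + 4*I)/(-5044) = (21 + 4*I)*(-1/5044) = -21/5044 - I/1261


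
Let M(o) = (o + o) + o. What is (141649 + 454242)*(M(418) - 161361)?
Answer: -95406320337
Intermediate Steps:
M(o) = 3*o (M(o) = 2*o + o = 3*o)
(141649 + 454242)*(M(418) - 161361) = (141649 + 454242)*(3*418 - 161361) = 595891*(1254 - 161361) = 595891*(-160107) = -95406320337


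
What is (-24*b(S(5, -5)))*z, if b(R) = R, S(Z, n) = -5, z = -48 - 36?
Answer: -10080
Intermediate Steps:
z = -84
(-24*b(S(5, -5)))*z = -24*(-5)*(-84) = 120*(-84) = -10080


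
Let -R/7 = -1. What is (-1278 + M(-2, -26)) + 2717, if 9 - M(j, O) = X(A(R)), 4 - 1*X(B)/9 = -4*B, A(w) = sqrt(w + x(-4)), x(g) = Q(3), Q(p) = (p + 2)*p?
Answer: 1412 - 36*sqrt(22) ≈ 1243.1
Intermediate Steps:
Q(p) = p*(2 + p) (Q(p) = (2 + p)*p = p*(2 + p))
R = 7 (R = -7*(-1) = 7)
x(g) = 15 (x(g) = 3*(2 + 3) = 3*5 = 15)
A(w) = sqrt(15 + w) (A(w) = sqrt(w + 15) = sqrt(15 + w))
X(B) = 36 + 36*B (X(B) = 36 - (-36)*B = 36 + 36*B)
M(j, O) = -27 - 36*sqrt(22) (M(j, O) = 9 - (36 + 36*sqrt(15 + 7)) = 9 - (36 + 36*sqrt(22)) = 9 + (-36 - 36*sqrt(22)) = -27 - 36*sqrt(22))
(-1278 + M(-2, -26)) + 2717 = (-1278 + (-27 - 36*sqrt(22))) + 2717 = (-1305 - 36*sqrt(22)) + 2717 = 1412 - 36*sqrt(22)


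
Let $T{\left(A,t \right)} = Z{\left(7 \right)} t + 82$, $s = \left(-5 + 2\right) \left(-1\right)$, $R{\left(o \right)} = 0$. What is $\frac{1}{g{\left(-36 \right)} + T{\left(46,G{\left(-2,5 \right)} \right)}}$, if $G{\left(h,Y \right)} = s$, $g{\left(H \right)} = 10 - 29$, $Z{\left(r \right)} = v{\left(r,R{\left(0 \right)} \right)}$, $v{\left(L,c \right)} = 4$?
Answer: $\frac{1}{75} \approx 0.013333$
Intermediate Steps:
$Z{\left(r \right)} = 4$
$g{\left(H \right)} = -19$
$s = 3$ ($s = \left(-3\right) \left(-1\right) = 3$)
$G{\left(h,Y \right)} = 3$
$T{\left(A,t \right)} = 82 + 4 t$ ($T{\left(A,t \right)} = 4 t + 82 = 82 + 4 t$)
$\frac{1}{g{\left(-36 \right)} + T{\left(46,G{\left(-2,5 \right)} \right)}} = \frac{1}{-19 + \left(82 + 4 \cdot 3\right)} = \frac{1}{-19 + \left(82 + 12\right)} = \frac{1}{-19 + 94} = \frac{1}{75}$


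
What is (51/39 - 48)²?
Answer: 368449/169 ≈ 2180.2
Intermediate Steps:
(51/39 - 48)² = (51*(1/39) - 48)² = (17/13 - 48)² = (-607/13)² = 368449/169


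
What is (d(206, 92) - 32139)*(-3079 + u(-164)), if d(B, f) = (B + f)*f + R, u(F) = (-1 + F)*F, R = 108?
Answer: -110672315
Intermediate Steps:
u(F) = F*(-1 + F)
d(B, f) = 108 + f*(B + f) (d(B, f) = (B + f)*f + 108 = f*(B + f) + 108 = 108 + f*(B + f))
(d(206, 92) - 32139)*(-3079 + u(-164)) = ((108 + 92² + 206*92) - 32139)*(-3079 - 164*(-1 - 164)) = ((108 + 8464 + 18952) - 32139)*(-3079 - 164*(-165)) = (27524 - 32139)*(-3079 + 27060) = -4615*23981 = -110672315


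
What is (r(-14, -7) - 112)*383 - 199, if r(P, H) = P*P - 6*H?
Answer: 48059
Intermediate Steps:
r(P, H) = P**2 - 6*H
(r(-14, -7) - 112)*383 - 199 = (((-14)**2 - 6*(-7)) - 112)*383 - 199 = ((196 + 42) - 112)*383 - 199 = (238 - 112)*383 - 199 = 126*383 - 199 = 48258 - 199 = 48059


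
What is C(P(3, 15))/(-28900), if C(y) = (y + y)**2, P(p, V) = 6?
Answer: -36/7225 ≈ -0.0049827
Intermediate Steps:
C(y) = 4*y**2 (C(y) = (2*y)**2 = 4*y**2)
C(P(3, 15))/(-28900) = (4*6**2)/(-28900) = (4*36)*(-1/28900) = 144*(-1/28900) = -36/7225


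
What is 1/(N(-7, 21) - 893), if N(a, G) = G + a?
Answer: -1/879 ≈ -0.0011377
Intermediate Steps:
1/(N(-7, 21) - 893) = 1/((21 - 7) - 893) = 1/(14 - 893) = 1/(-879) = -1/879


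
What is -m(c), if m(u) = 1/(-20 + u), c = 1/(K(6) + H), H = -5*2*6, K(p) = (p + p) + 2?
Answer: 46/921 ≈ 0.049946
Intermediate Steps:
K(p) = 2 + 2*p (K(p) = 2*p + 2 = 2 + 2*p)
H = -60 (H = -10*6 = -60)
c = -1/46 (c = 1/((2 + 2*6) - 60) = 1/((2 + 12) - 60) = 1/(14 - 60) = 1/(-46) = -1/46 ≈ -0.021739)
-m(c) = -1/(-20 - 1/46) = -1/(-921/46) = -1*(-46/921) = 46/921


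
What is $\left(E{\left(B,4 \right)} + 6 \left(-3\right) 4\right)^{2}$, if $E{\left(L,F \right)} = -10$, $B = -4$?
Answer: $6724$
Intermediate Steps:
$\left(E{\left(B,4 \right)} + 6 \left(-3\right) 4\right)^{2} = \left(-10 + 6 \left(-3\right) 4\right)^{2} = \left(-10 - 72\right)^{2} = \left(-82\right)^{2} = 6724$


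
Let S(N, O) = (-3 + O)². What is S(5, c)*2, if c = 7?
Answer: 32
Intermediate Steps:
S(5, c)*2 = (-3 + 7)²*2 = 4²*2 = 16*2 = 32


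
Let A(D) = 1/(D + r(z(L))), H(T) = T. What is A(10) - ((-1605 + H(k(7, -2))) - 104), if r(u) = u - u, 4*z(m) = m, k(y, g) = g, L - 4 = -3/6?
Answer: 17111/10 ≈ 1711.1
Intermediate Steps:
L = 7/2 (L = 4 - 3/6 = 4 - 3*⅙ = 4 - ½ = 7/2 ≈ 3.5000)
z(m) = m/4
r(u) = 0
A(D) = 1/D (A(D) = 1/(D + 0) = 1/D)
A(10) - ((-1605 + H(k(7, -2))) - 104) = 1/10 - ((-1605 - 2) - 104) = ⅒ - (-1607 - 104) = ⅒ - 1*(-1711) = ⅒ + 1711 = 17111/10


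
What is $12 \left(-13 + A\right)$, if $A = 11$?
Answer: $-24$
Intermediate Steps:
$12 \left(-13 + A\right) = 12 \left(-13 + 11\right) = 12 \left(-2\right) = -24$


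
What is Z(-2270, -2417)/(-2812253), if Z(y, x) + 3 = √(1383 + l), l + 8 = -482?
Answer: 3/2812253 - √893/2812253 ≈ -9.5593e-6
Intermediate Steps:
l = -490 (l = -8 - 482 = -490)
Z(y, x) = -3 + √893 (Z(y, x) = -3 + √(1383 - 490) = -3 + √893)
Z(-2270, -2417)/(-2812253) = (-3 + √893)/(-2812253) = (-3 + √893)*(-1/2812253) = 3/2812253 - √893/2812253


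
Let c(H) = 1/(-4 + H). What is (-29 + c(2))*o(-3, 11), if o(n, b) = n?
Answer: 177/2 ≈ 88.500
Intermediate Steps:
(-29 + c(2))*o(-3, 11) = (-29 + 1/(-4 + 2))*(-3) = (-29 + 1/(-2))*(-3) = (-29 - ½)*(-3) = -59/2*(-3) = 177/2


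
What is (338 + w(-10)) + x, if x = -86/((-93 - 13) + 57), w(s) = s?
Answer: 16158/49 ≈ 329.75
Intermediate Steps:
x = 86/49 (x = -86/(-106 + 57) = -86/(-49) = -86*(-1/49) = 86/49 ≈ 1.7551)
(338 + w(-10)) + x = (338 - 10) + 86/49 = 328 + 86/49 = 16158/49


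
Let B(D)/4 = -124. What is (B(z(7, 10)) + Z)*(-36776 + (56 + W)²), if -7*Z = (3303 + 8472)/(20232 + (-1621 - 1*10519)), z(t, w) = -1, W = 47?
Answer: 735481076233/56644 ≈ 1.2984e+7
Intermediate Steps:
B(D) = -496 (B(D) = 4*(-124) = -496)
Z = -11775/56644 (Z = -(3303 + 8472)/(7*(20232 + (-1621 - 1*10519))) = -11775/(7*(20232 + (-1621 - 10519))) = -11775/(7*(20232 - 12140)) = -11775/(7*8092) = -⅐*11775/8092 = -11775/56644 ≈ -0.20788)
(B(z(7, 10)) + Z)*(-36776 + (56 + W)²) = (-496 - 11775/56644)*(-36776 + (56 + 47)²) = -28107199*(-36776 + 103²)/56644 = -28107199*(-36776 + 10609)/56644 = -28107199/56644*(-26167) = 735481076233/56644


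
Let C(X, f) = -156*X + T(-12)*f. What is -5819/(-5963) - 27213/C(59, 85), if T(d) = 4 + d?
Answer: 219786115/58938292 ≈ 3.7291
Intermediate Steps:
C(X, f) = -156*X - 8*f (C(X, f) = -156*X + (4 - 12)*f = -156*X - 8*f)
-5819/(-5963) - 27213/C(59, 85) = -5819/(-5963) - 27213/(-156*59 - 8*85) = -5819*(-1/5963) - 27213/(-9204 - 680) = 5819/5963 - 27213/(-9884) = 5819/5963 - 27213*(-1/9884) = 5819/5963 + 27213/9884 = 219786115/58938292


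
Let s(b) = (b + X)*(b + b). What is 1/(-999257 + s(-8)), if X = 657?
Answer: -1/1009641 ≈ -9.9045e-7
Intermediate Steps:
s(b) = 2*b*(657 + b) (s(b) = (b + 657)*(b + b) = (657 + b)*(2*b) = 2*b*(657 + b))
1/(-999257 + s(-8)) = 1/(-999257 + 2*(-8)*(657 - 8)) = 1/(-999257 + 2*(-8)*649) = 1/(-999257 - 10384) = 1/(-1009641) = -1/1009641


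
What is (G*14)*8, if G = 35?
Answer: 3920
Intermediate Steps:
(G*14)*8 = (35*14)*8 = 490*8 = 3920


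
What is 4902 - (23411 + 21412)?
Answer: -39921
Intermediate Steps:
4902 - (23411 + 21412) = 4902 - 1*44823 = 4902 - 44823 = -39921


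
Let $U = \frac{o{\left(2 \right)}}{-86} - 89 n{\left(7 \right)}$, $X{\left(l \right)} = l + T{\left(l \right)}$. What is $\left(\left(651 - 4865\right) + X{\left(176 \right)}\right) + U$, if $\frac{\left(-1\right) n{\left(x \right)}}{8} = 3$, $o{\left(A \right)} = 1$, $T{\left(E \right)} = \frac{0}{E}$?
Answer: $- \frac{163573}{86} \approx -1902.0$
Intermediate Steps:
$T{\left(E \right)} = 0$
$n{\left(x \right)} = -24$ ($n{\left(x \right)} = \left(-8\right) 3 = -24$)
$X{\left(l \right)} = l$ ($X{\left(l \right)} = l + 0 = l$)
$U = \frac{183695}{86}$ ($U = 1 \frac{1}{-86} - -2136 = 1 \left(- \frac{1}{86}\right) + 2136 = - \frac{1}{86} + 2136 = \frac{183695}{86} \approx 2136.0$)
$\left(\left(651 - 4865\right) + X{\left(176 \right)}\right) + U = \left(\left(651 - 4865\right) + 176\right) + \frac{183695}{86} = \left(-4214 + 176\right) + \frac{183695}{86} = -4038 + \frac{183695}{86} = - \frac{163573}{86}$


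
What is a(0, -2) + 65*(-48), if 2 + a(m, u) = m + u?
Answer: -3124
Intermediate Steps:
a(m, u) = -2 + m + u (a(m, u) = -2 + (m + u) = -2 + m + u)
a(0, -2) + 65*(-48) = (-2 + 0 - 2) + 65*(-48) = -4 - 3120 = -3124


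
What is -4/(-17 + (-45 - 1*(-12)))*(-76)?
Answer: -152/25 ≈ -6.0800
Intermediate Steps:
-4/(-17 + (-45 - 1*(-12)))*(-76) = -4/(-17 + (-45 + 12))*(-76) = -4/(-17 - 33)*(-76) = -4/(-50)*(-76) = -4*(-1/50)*(-76) = (2/25)*(-76) = -152/25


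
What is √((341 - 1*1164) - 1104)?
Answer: I*√1927 ≈ 43.898*I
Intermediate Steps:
√((341 - 1*1164) - 1104) = √((341 - 1164) - 1104) = √(-823 - 1104) = √(-1927) = I*√1927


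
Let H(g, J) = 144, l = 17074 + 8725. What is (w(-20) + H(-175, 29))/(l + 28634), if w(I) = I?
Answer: 124/54433 ≈ 0.0022780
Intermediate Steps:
l = 25799
(w(-20) + H(-175, 29))/(l + 28634) = (-20 + 144)/(25799 + 28634) = 124/54433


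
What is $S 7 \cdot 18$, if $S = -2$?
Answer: $-252$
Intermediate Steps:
$S 7 \cdot 18 = \left(-2\right) 7 \cdot 18 = \left(-14\right) 18 = -252$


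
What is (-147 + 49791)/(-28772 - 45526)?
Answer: -1182/1769 ≈ -0.66817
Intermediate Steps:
(-147 + 49791)/(-28772 - 45526) = 49644/(-74298) = 49644*(-1/74298) = -1182/1769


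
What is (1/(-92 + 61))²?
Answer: 1/961 ≈ 0.0010406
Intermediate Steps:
(1/(-92 + 61))² = (1/(-31))² = (-1/31)² = 1/961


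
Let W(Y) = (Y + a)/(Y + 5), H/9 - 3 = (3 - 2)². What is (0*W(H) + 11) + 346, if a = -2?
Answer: 357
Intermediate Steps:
H = 36 (H = 27 + 9*(3 - 2)² = 27 + 9*1² = 27 + 9*1 = 27 + 9 = 36)
W(Y) = (-2 + Y)/(5 + Y) (W(Y) = (Y - 2)/(Y + 5) = (-2 + Y)/(5 + Y))
(0*W(H) + 11) + 346 = (0*((-2 + 36)/(5 + 36)) + 11) + 346 = (0*(34/41) + 11) + 346 = (0 + 11) + 346 = 11 + 346 = 357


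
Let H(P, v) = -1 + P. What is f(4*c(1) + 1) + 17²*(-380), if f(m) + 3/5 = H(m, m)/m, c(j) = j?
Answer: -549099/5 ≈ -1.0982e+5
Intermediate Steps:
f(m) = -⅗ + (-1 + m)/m
f(4*c(1) + 1) + 17²*(-380) = (⅖ - 1/(4*1 + 1)) + 17²*(-380) = (⅖ - 1/(4 + 1)) + 289*(-380) = (⅖ - 1/5) - 109820 = (⅖ - 1*⅕) - 109820 = (⅖ - ⅕) - 109820 = ⅕ - 109820 = -549099/5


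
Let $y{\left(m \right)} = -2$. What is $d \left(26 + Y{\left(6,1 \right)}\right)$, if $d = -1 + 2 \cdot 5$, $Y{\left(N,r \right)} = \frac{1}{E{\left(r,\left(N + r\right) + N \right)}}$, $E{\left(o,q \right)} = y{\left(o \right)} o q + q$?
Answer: $\frac{3033}{13} \approx 233.31$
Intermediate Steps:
$E{\left(o,q \right)} = q - 2 o q$ ($E{\left(o,q \right)} = - 2 o q + q = q - 2 o q$)
$Y{\left(N,r \right)} = \frac{1}{\left(1 - 2 r\right) \left(r + 2 N\right)}$ ($Y{\left(N,r \right)} = \frac{1}{\left(\left(N + r\right) + N\right) \left(1 - 2 r\right)} = \frac{1}{\left(r + 2 N\right) \left(1 - 2 r\right)} = \frac{1}{\left(1 - 2 r\right) \left(r + 2 N\right)}$)
$d = 9$ ($d = -1 + 10 = 9$)
$d \left(26 + Y{\left(6,1 \right)}\right) = 9 \left(26 + \frac{1}{\left(1 - 2\right) \left(1 + 2 \cdot 6\right)}\right) = 9 \left(26 + \frac{1}{\left(1 - 2\right) \left(1 + 12\right)}\right) = 9 \left(26 + \frac{1}{\left(-1\right) 13}\right) = 9 \left(26 - \frac{1}{13}\right) = 9 \cdot \frac{337}{13} = \frac{3033}{13}$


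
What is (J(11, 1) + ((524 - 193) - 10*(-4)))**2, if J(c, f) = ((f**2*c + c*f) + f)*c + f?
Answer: 390625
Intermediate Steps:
J(c, f) = f + c*(f + c*f + c*f**2) (J(c, f) = ((c*f**2 + c*f) + f)*c + f = ((c*f + c*f**2) + f)*c + f = (f + c*f + c*f**2)*c + f = c*(f + c*f + c*f**2) + f = f + c*(f + c*f + c*f**2))
(J(11, 1) + ((524 - 193) - 10*(-4)))**2 = (1*(1 + 11 + 11**2 + 1*11**2) + ((524 - 193) - 10*(-4)))**2 = (1*(1 + 11 + 121 + 1*121) + (331 + 40))**2 = (1*(1 + 11 + 121 + 121) + 371)**2 = (1*254 + 371)**2 = (254 + 371)**2 = 625**2 = 390625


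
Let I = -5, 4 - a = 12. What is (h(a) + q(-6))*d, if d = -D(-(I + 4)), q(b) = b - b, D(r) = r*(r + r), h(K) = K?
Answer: 16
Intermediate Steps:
a = -8 (a = 4 - 1*12 = 4 - 12 = -8)
D(r) = 2*r² (D(r) = r*(2*r) = 2*r²)
q(b) = 0
d = -2 (d = -2*(-(-5 + 4))² = -2*(-1*(-1))² = -2*1² = -2 ≈ -2.0000)
(h(a) + q(-6))*d = (-8 + 0)*(-2) = -8*(-2) = 16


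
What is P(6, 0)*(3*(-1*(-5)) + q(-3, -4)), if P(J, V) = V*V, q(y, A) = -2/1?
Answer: 0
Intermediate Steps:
q(y, A) = -2 (q(y, A) = -2*1 = -2)
P(J, V) = V²
P(6, 0)*(3*(-1*(-5)) + q(-3, -4)) = 0²*(3*(-1*(-5)) - 2) = 0*(3*5 - 2) = 0*(15 - 2) = 0*13 = 0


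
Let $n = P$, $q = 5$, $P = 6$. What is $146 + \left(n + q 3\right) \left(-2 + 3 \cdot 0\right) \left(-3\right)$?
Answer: $272$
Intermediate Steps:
$n = 6$
$146 + \left(n + q 3\right) \left(-2 + 3 \cdot 0\right) \left(-3\right) = 146 + \left(6 + 5 \cdot 3\right) \left(-2 + 3 \cdot 0\right) \left(-3\right) = 146 + \left(6 + 15\right) \left(-2 + 0\right) \left(-3\right) = 146 + 21 \left(\left(-2\right) \left(-3\right)\right) = 146 + 21 \cdot 6 = 146 + 126 = 272$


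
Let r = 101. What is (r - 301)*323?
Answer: -64600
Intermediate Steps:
(r - 301)*323 = (101 - 301)*323 = -200*323 = -64600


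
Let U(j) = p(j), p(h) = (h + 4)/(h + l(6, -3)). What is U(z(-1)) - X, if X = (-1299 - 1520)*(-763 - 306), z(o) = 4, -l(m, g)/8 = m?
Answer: -33148623/11 ≈ -3.0135e+6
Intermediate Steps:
l(m, g) = -8*m
p(h) = (4 + h)/(-48 + h) (p(h) = (h + 4)/(h - 8*6) = (4 + h)/(h - 48) = (4 + h)/(-48 + h))
X = 3013511 (X = -2819*(-1069) = 3013511)
U(j) = (4 + j)/(-48 + j)
U(z(-1)) - X = (4 + 4)/(-48 + 4) - 1*3013511 = 8/(-44) - 3013511 = -1/44*8 - 3013511 = -2/11 - 3013511 = -33148623/11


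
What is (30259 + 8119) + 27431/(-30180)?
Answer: 1158220609/30180 ≈ 38377.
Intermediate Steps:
(30259 + 8119) + 27431/(-30180) = 38378 + 27431*(-1/30180) = 38378 - 27431/30180 = 1158220609/30180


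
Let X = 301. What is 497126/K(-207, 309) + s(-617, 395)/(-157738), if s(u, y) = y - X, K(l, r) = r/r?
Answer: 39207830447/78869 ≈ 4.9713e+5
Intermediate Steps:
K(l, r) = 1
s(u, y) = -301 + y (s(u, y) = y - 1*301 = y - 301 = -301 + y)
497126/K(-207, 309) + s(-617, 395)/(-157738) = 497126/1 + (-301 + 395)/(-157738) = 497126*1 + 94*(-1/157738) = 497126 - 47/78869 = 39207830447/78869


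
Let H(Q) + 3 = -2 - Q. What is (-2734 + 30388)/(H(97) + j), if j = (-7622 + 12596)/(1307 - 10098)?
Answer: -40517719/150276 ≈ -269.62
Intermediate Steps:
H(Q) = -5 - Q (H(Q) = -3 + (-2 - Q) = -5 - Q)
j = -4974/8791 (j = 4974/(-8791) = 4974*(-1/8791) = -4974/8791 ≈ -0.56581)
(-2734 + 30388)/(H(97) + j) = (-2734 + 30388)/((-5 - 1*97) - 4974/8791) = 27654/((-5 - 97) - 4974/8791) = 27654/(-102 - 4974/8791) = 27654/(-901656/8791) = 27654*(-8791/901656) = -40517719/150276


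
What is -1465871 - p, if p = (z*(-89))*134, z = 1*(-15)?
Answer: -1644761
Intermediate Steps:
z = -15
p = 178890 (p = -15*(-89)*134 = 1335*134 = 178890)
-1465871 - p = -1465871 - 1*178890 = -1465871 - 178890 = -1644761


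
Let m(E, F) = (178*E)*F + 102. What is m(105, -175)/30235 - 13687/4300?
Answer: -2895522569/26002100 ≈ -111.36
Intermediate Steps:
m(E, F) = 102 + 178*E*F (m(E, F) = 178*E*F + 102 = 102 + 178*E*F)
m(105, -175)/30235 - 13687/4300 = (102 + 178*105*(-175))/30235 - 13687/4300 = (102 - 3270750)*(1/30235) - 13687*1/4300 = -3270648*1/30235 - 13687/4300 = -3270648/30235 - 13687/4300 = -2895522569/26002100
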